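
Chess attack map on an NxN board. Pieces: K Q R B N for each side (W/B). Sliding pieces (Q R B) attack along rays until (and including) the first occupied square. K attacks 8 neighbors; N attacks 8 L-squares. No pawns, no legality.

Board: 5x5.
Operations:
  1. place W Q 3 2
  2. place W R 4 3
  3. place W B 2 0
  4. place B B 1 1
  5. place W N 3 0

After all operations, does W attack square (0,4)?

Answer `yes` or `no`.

Op 1: place WQ@(3,2)
Op 2: place WR@(4,3)
Op 3: place WB@(2,0)
Op 4: place BB@(1,1)
Op 5: place WN@(3,0)
Per-piece attacks for W:
  WB@(2,0): attacks (3,1) (4,2) (1,1) [ray(-1,1) blocked at (1,1)]
  WN@(3,0): attacks (4,2) (2,2) (1,1)
  WQ@(3,2): attacks (3,3) (3,4) (3,1) (3,0) (4,2) (2,2) (1,2) (0,2) (4,3) (4,1) (2,3) (1,4) (2,1) (1,0) [ray(0,-1) blocked at (3,0); ray(1,1) blocked at (4,3)]
  WR@(4,3): attacks (4,4) (4,2) (4,1) (4,0) (3,3) (2,3) (1,3) (0,3)
W attacks (0,4): no

Answer: no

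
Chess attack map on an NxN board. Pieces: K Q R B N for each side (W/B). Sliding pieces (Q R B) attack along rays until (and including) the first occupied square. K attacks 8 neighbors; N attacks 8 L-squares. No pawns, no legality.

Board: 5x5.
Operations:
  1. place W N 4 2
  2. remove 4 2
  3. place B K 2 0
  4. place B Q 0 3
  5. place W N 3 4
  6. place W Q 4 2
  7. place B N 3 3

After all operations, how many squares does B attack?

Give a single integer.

Answer: 15

Derivation:
Op 1: place WN@(4,2)
Op 2: remove (4,2)
Op 3: place BK@(2,0)
Op 4: place BQ@(0,3)
Op 5: place WN@(3,4)
Op 6: place WQ@(4,2)
Op 7: place BN@(3,3)
Per-piece attacks for B:
  BQ@(0,3): attacks (0,4) (0,2) (0,1) (0,0) (1,3) (2,3) (3,3) (1,4) (1,2) (2,1) (3,0) [ray(1,0) blocked at (3,3)]
  BK@(2,0): attacks (2,1) (3,0) (1,0) (3,1) (1,1)
  BN@(3,3): attacks (1,4) (4,1) (2,1) (1,2)
Union (15 distinct): (0,0) (0,1) (0,2) (0,4) (1,0) (1,1) (1,2) (1,3) (1,4) (2,1) (2,3) (3,0) (3,1) (3,3) (4,1)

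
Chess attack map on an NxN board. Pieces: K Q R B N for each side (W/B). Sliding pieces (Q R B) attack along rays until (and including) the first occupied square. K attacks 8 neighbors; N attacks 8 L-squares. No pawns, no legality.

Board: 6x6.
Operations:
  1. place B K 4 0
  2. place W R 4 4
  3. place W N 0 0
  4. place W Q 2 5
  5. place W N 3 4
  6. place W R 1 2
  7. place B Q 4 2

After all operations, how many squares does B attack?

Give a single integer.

Op 1: place BK@(4,0)
Op 2: place WR@(4,4)
Op 3: place WN@(0,0)
Op 4: place WQ@(2,5)
Op 5: place WN@(3,4)
Op 6: place WR@(1,2)
Op 7: place BQ@(4,2)
Per-piece attacks for B:
  BK@(4,0): attacks (4,1) (5,0) (3,0) (5,1) (3,1)
  BQ@(4,2): attacks (4,3) (4,4) (4,1) (4,0) (5,2) (3,2) (2,2) (1,2) (5,3) (5,1) (3,3) (2,4) (1,5) (3,1) (2,0) [ray(0,1) blocked at (4,4); ray(0,-1) blocked at (4,0); ray(-1,0) blocked at (1,2)]
Union (17 distinct): (1,2) (1,5) (2,0) (2,2) (2,4) (3,0) (3,1) (3,2) (3,3) (4,0) (4,1) (4,3) (4,4) (5,0) (5,1) (5,2) (5,3)

Answer: 17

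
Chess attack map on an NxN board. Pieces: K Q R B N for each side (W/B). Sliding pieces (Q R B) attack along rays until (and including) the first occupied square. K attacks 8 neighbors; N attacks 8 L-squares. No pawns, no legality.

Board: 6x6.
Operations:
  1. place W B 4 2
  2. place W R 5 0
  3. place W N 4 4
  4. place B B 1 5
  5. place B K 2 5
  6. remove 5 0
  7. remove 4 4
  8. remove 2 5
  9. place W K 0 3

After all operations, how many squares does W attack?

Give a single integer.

Answer: 12

Derivation:
Op 1: place WB@(4,2)
Op 2: place WR@(5,0)
Op 3: place WN@(4,4)
Op 4: place BB@(1,5)
Op 5: place BK@(2,5)
Op 6: remove (5,0)
Op 7: remove (4,4)
Op 8: remove (2,5)
Op 9: place WK@(0,3)
Per-piece attacks for W:
  WK@(0,3): attacks (0,4) (0,2) (1,3) (1,4) (1,2)
  WB@(4,2): attacks (5,3) (5,1) (3,3) (2,4) (1,5) (3,1) (2,0) [ray(-1,1) blocked at (1,5)]
Union (12 distinct): (0,2) (0,4) (1,2) (1,3) (1,4) (1,5) (2,0) (2,4) (3,1) (3,3) (5,1) (5,3)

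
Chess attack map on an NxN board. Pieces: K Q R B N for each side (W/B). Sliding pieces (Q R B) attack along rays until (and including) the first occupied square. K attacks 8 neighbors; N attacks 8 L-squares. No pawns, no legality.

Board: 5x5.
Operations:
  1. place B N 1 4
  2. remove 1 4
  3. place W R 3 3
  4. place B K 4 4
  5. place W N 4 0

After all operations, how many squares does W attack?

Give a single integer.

Op 1: place BN@(1,4)
Op 2: remove (1,4)
Op 3: place WR@(3,3)
Op 4: place BK@(4,4)
Op 5: place WN@(4,0)
Per-piece attacks for W:
  WR@(3,3): attacks (3,4) (3,2) (3,1) (3,0) (4,3) (2,3) (1,3) (0,3)
  WN@(4,0): attacks (3,2) (2,1)
Union (9 distinct): (0,3) (1,3) (2,1) (2,3) (3,0) (3,1) (3,2) (3,4) (4,3)

Answer: 9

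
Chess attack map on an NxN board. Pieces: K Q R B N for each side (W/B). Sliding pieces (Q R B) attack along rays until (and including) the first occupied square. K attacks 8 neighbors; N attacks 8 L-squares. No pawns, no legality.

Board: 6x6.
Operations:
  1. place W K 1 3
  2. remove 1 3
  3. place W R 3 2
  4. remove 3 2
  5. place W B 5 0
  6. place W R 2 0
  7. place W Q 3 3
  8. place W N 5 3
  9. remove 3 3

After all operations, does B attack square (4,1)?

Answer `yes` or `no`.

Answer: no

Derivation:
Op 1: place WK@(1,3)
Op 2: remove (1,3)
Op 3: place WR@(3,2)
Op 4: remove (3,2)
Op 5: place WB@(5,0)
Op 6: place WR@(2,0)
Op 7: place WQ@(3,3)
Op 8: place WN@(5,3)
Op 9: remove (3,3)
Per-piece attacks for B:
B attacks (4,1): no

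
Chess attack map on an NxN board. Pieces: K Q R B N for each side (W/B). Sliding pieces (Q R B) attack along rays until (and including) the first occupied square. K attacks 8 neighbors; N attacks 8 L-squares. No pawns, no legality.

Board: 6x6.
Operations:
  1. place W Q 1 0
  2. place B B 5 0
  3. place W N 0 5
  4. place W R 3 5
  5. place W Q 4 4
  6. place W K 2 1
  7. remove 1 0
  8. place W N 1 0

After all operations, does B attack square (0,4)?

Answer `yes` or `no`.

Answer: no

Derivation:
Op 1: place WQ@(1,0)
Op 2: place BB@(5,0)
Op 3: place WN@(0,5)
Op 4: place WR@(3,5)
Op 5: place WQ@(4,4)
Op 6: place WK@(2,1)
Op 7: remove (1,0)
Op 8: place WN@(1,0)
Per-piece attacks for B:
  BB@(5,0): attacks (4,1) (3,2) (2,3) (1,4) (0,5) [ray(-1,1) blocked at (0,5)]
B attacks (0,4): no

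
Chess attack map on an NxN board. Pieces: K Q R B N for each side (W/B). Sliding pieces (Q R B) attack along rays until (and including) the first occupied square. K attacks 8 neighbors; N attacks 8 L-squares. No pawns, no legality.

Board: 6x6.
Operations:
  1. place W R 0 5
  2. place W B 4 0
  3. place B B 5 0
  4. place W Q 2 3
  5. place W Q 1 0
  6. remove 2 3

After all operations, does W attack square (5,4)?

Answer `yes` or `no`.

Answer: yes

Derivation:
Op 1: place WR@(0,5)
Op 2: place WB@(4,0)
Op 3: place BB@(5,0)
Op 4: place WQ@(2,3)
Op 5: place WQ@(1,0)
Op 6: remove (2,3)
Per-piece attacks for W:
  WR@(0,5): attacks (0,4) (0,3) (0,2) (0,1) (0,0) (1,5) (2,5) (3,5) (4,5) (5,5)
  WQ@(1,0): attacks (1,1) (1,2) (1,3) (1,4) (1,5) (2,0) (3,0) (4,0) (0,0) (2,1) (3,2) (4,3) (5,4) (0,1) [ray(1,0) blocked at (4,0)]
  WB@(4,0): attacks (5,1) (3,1) (2,2) (1,3) (0,4)
W attacks (5,4): yes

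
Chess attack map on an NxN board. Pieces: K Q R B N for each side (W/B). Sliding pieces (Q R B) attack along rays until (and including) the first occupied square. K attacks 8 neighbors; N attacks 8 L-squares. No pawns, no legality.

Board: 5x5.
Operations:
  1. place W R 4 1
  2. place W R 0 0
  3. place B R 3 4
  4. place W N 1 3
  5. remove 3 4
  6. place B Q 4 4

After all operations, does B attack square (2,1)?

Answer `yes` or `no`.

Answer: no

Derivation:
Op 1: place WR@(4,1)
Op 2: place WR@(0,0)
Op 3: place BR@(3,4)
Op 4: place WN@(1,3)
Op 5: remove (3,4)
Op 6: place BQ@(4,4)
Per-piece attacks for B:
  BQ@(4,4): attacks (4,3) (4,2) (4,1) (3,4) (2,4) (1,4) (0,4) (3,3) (2,2) (1,1) (0,0) [ray(0,-1) blocked at (4,1); ray(-1,-1) blocked at (0,0)]
B attacks (2,1): no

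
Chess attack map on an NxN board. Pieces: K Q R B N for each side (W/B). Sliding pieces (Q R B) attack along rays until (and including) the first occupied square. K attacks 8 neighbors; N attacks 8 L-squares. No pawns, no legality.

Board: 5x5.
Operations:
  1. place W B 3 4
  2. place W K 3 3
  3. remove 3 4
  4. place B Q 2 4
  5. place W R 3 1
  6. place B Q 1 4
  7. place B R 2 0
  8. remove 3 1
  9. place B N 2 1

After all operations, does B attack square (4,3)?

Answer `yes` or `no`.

Answer: no

Derivation:
Op 1: place WB@(3,4)
Op 2: place WK@(3,3)
Op 3: remove (3,4)
Op 4: place BQ@(2,4)
Op 5: place WR@(3,1)
Op 6: place BQ@(1,4)
Op 7: place BR@(2,0)
Op 8: remove (3,1)
Op 9: place BN@(2,1)
Per-piece attacks for B:
  BQ@(1,4): attacks (1,3) (1,2) (1,1) (1,0) (2,4) (0,4) (2,3) (3,2) (4,1) (0,3) [ray(1,0) blocked at (2,4)]
  BR@(2,0): attacks (2,1) (3,0) (4,0) (1,0) (0,0) [ray(0,1) blocked at (2,1)]
  BN@(2,1): attacks (3,3) (4,2) (1,3) (0,2) (4,0) (0,0)
  BQ@(2,4): attacks (2,3) (2,2) (2,1) (3,4) (4,4) (1,4) (3,3) (1,3) (0,2) [ray(0,-1) blocked at (2,1); ray(-1,0) blocked at (1,4); ray(1,-1) blocked at (3,3)]
B attacks (4,3): no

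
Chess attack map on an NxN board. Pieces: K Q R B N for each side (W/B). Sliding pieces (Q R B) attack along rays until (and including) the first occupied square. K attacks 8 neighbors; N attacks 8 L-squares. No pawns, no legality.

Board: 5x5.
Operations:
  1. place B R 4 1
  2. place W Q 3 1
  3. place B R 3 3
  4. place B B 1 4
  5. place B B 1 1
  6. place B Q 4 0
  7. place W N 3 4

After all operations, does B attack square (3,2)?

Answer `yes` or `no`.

Op 1: place BR@(4,1)
Op 2: place WQ@(3,1)
Op 3: place BR@(3,3)
Op 4: place BB@(1,4)
Op 5: place BB@(1,1)
Op 6: place BQ@(4,0)
Op 7: place WN@(3,4)
Per-piece attacks for B:
  BB@(1,1): attacks (2,2) (3,3) (2,0) (0,2) (0,0) [ray(1,1) blocked at (3,3)]
  BB@(1,4): attacks (2,3) (3,2) (4,1) (0,3) [ray(1,-1) blocked at (4,1)]
  BR@(3,3): attacks (3,4) (3,2) (3,1) (4,3) (2,3) (1,3) (0,3) [ray(0,1) blocked at (3,4); ray(0,-1) blocked at (3,1)]
  BQ@(4,0): attacks (4,1) (3,0) (2,0) (1,0) (0,0) (3,1) [ray(0,1) blocked at (4,1); ray(-1,1) blocked at (3,1)]
  BR@(4,1): attacks (4,2) (4,3) (4,4) (4,0) (3,1) [ray(0,-1) blocked at (4,0); ray(-1,0) blocked at (3,1)]
B attacks (3,2): yes

Answer: yes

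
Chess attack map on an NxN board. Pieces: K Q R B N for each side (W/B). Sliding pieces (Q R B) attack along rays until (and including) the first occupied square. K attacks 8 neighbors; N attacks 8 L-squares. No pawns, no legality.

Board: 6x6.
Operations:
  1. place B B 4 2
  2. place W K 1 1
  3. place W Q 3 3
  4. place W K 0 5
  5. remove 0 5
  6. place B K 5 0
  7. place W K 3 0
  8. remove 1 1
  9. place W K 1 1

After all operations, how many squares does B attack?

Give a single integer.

Answer: 7

Derivation:
Op 1: place BB@(4,2)
Op 2: place WK@(1,1)
Op 3: place WQ@(3,3)
Op 4: place WK@(0,5)
Op 5: remove (0,5)
Op 6: place BK@(5,0)
Op 7: place WK@(3,0)
Op 8: remove (1,1)
Op 9: place WK@(1,1)
Per-piece attacks for B:
  BB@(4,2): attacks (5,3) (5,1) (3,3) (3,1) (2,0) [ray(-1,1) blocked at (3,3)]
  BK@(5,0): attacks (5,1) (4,0) (4,1)
Union (7 distinct): (2,0) (3,1) (3,3) (4,0) (4,1) (5,1) (5,3)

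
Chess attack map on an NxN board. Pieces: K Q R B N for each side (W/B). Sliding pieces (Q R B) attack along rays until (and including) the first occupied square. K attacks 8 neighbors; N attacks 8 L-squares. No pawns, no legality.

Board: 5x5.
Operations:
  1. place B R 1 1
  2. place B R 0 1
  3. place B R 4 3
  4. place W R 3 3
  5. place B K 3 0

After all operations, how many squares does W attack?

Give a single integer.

Answer: 8

Derivation:
Op 1: place BR@(1,1)
Op 2: place BR@(0,1)
Op 3: place BR@(4,3)
Op 4: place WR@(3,3)
Op 5: place BK@(3,0)
Per-piece attacks for W:
  WR@(3,3): attacks (3,4) (3,2) (3,1) (3,0) (4,3) (2,3) (1,3) (0,3) [ray(0,-1) blocked at (3,0); ray(1,0) blocked at (4,3)]
Union (8 distinct): (0,3) (1,3) (2,3) (3,0) (3,1) (3,2) (3,4) (4,3)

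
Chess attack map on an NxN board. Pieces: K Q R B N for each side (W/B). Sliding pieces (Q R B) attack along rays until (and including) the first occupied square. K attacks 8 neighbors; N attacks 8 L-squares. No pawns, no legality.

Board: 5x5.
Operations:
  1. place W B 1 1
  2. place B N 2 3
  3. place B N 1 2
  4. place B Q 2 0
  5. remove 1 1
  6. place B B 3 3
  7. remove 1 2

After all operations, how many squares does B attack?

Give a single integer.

Answer: 14

Derivation:
Op 1: place WB@(1,1)
Op 2: place BN@(2,3)
Op 3: place BN@(1,2)
Op 4: place BQ@(2,0)
Op 5: remove (1,1)
Op 6: place BB@(3,3)
Op 7: remove (1,2)
Per-piece attacks for B:
  BQ@(2,0): attacks (2,1) (2,2) (2,3) (3,0) (4,0) (1,0) (0,0) (3,1) (4,2) (1,1) (0,2) [ray(0,1) blocked at (2,3)]
  BN@(2,3): attacks (4,4) (0,4) (3,1) (4,2) (1,1) (0,2)
  BB@(3,3): attacks (4,4) (4,2) (2,4) (2,2) (1,1) (0,0)
Union (14 distinct): (0,0) (0,2) (0,4) (1,0) (1,1) (2,1) (2,2) (2,3) (2,4) (3,0) (3,1) (4,0) (4,2) (4,4)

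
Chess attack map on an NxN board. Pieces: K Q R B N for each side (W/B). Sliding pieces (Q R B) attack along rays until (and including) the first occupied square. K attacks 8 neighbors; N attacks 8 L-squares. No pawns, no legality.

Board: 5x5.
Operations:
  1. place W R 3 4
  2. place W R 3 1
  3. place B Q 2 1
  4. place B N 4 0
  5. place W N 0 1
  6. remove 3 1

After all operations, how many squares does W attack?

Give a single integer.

Answer: 11

Derivation:
Op 1: place WR@(3,4)
Op 2: place WR@(3,1)
Op 3: place BQ@(2,1)
Op 4: place BN@(4,0)
Op 5: place WN@(0,1)
Op 6: remove (3,1)
Per-piece attacks for W:
  WN@(0,1): attacks (1,3) (2,2) (2,0)
  WR@(3,4): attacks (3,3) (3,2) (3,1) (3,0) (4,4) (2,4) (1,4) (0,4)
Union (11 distinct): (0,4) (1,3) (1,4) (2,0) (2,2) (2,4) (3,0) (3,1) (3,2) (3,3) (4,4)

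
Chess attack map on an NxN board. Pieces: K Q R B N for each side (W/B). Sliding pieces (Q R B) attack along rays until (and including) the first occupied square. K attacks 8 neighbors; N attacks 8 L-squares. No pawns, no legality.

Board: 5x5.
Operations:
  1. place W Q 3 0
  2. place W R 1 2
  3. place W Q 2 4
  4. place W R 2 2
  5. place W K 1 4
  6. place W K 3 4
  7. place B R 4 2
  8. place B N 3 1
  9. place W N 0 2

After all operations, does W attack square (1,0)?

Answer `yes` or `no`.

Answer: yes

Derivation:
Op 1: place WQ@(3,0)
Op 2: place WR@(1,2)
Op 3: place WQ@(2,4)
Op 4: place WR@(2,2)
Op 5: place WK@(1,4)
Op 6: place WK@(3,4)
Op 7: place BR@(4,2)
Op 8: place BN@(3,1)
Op 9: place WN@(0,2)
Per-piece attacks for W:
  WN@(0,2): attacks (1,4) (2,3) (1,0) (2,1)
  WR@(1,2): attacks (1,3) (1,4) (1,1) (1,0) (2,2) (0,2) [ray(0,1) blocked at (1,4); ray(1,0) blocked at (2,2); ray(-1,0) blocked at (0,2)]
  WK@(1,4): attacks (1,3) (2,4) (0,4) (2,3) (0,3)
  WR@(2,2): attacks (2,3) (2,4) (2,1) (2,0) (3,2) (4,2) (1,2) [ray(0,1) blocked at (2,4); ray(1,0) blocked at (4,2); ray(-1,0) blocked at (1,2)]
  WQ@(2,4): attacks (2,3) (2,2) (3,4) (1,4) (3,3) (4,2) (1,3) (0,2) [ray(0,-1) blocked at (2,2); ray(1,0) blocked at (3,4); ray(-1,0) blocked at (1,4); ray(1,-1) blocked at (4,2); ray(-1,-1) blocked at (0,2)]
  WQ@(3,0): attacks (3,1) (4,0) (2,0) (1,0) (0,0) (4,1) (2,1) (1,2) [ray(0,1) blocked at (3,1); ray(-1,1) blocked at (1,2)]
  WK@(3,4): attacks (3,3) (4,4) (2,4) (4,3) (2,3)
W attacks (1,0): yes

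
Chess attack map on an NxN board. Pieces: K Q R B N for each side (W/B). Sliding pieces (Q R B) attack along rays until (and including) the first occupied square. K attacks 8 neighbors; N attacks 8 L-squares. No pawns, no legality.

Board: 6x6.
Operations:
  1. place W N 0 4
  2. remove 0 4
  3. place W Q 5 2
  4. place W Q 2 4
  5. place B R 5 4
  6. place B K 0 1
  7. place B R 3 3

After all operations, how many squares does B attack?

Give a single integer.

Answer: 19

Derivation:
Op 1: place WN@(0,4)
Op 2: remove (0,4)
Op 3: place WQ@(5,2)
Op 4: place WQ@(2,4)
Op 5: place BR@(5,4)
Op 6: place BK@(0,1)
Op 7: place BR@(3,3)
Per-piece attacks for B:
  BK@(0,1): attacks (0,2) (0,0) (1,1) (1,2) (1,0)
  BR@(3,3): attacks (3,4) (3,5) (3,2) (3,1) (3,0) (4,3) (5,3) (2,3) (1,3) (0,3)
  BR@(5,4): attacks (5,5) (5,3) (5,2) (4,4) (3,4) (2,4) [ray(0,-1) blocked at (5,2); ray(-1,0) blocked at (2,4)]
Union (19 distinct): (0,0) (0,2) (0,3) (1,0) (1,1) (1,2) (1,3) (2,3) (2,4) (3,0) (3,1) (3,2) (3,4) (3,5) (4,3) (4,4) (5,2) (5,3) (5,5)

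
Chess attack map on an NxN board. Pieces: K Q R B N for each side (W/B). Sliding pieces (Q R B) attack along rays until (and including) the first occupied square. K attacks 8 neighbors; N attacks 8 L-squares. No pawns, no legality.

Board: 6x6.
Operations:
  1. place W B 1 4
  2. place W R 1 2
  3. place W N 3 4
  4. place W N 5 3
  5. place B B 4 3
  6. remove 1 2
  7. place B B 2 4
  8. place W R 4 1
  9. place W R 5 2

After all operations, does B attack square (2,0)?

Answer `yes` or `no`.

Op 1: place WB@(1,4)
Op 2: place WR@(1,2)
Op 3: place WN@(3,4)
Op 4: place WN@(5,3)
Op 5: place BB@(4,3)
Op 6: remove (1,2)
Op 7: place BB@(2,4)
Op 8: place WR@(4,1)
Op 9: place WR@(5,2)
Per-piece attacks for B:
  BB@(2,4): attacks (3,5) (3,3) (4,2) (5,1) (1,5) (1,3) (0,2)
  BB@(4,3): attacks (5,4) (5,2) (3,4) (3,2) (2,1) (1,0) [ray(1,-1) blocked at (5,2); ray(-1,1) blocked at (3,4)]
B attacks (2,0): no

Answer: no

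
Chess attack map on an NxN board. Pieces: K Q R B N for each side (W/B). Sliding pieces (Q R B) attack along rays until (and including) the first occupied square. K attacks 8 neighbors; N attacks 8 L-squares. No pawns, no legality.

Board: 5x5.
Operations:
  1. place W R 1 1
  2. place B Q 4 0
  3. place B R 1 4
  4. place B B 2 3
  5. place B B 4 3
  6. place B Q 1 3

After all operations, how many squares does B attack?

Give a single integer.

Answer: 24

Derivation:
Op 1: place WR@(1,1)
Op 2: place BQ@(4,0)
Op 3: place BR@(1,4)
Op 4: place BB@(2,3)
Op 5: place BB@(4,3)
Op 6: place BQ@(1,3)
Per-piece attacks for B:
  BQ@(1,3): attacks (1,4) (1,2) (1,1) (2,3) (0,3) (2,4) (2,2) (3,1) (4,0) (0,4) (0,2) [ray(0,1) blocked at (1,4); ray(0,-1) blocked at (1,1); ray(1,0) blocked at (2,3); ray(1,-1) blocked at (4,0)]
  BR@(1,4): attacks (1,3) (2,4) (3,4) (4,4) (0,4) [ray(0,-1) blocked at (1,3)]
  BB@(2,3): attacks (3,4) (3,2) (4,1) (1,4) (1,2) (0,1) [ray(-1,1) blocked at (1,4)]
  BQ@(4,0): attacks (4,1) (4,2) (4,3) (3,0) (2,0) (1,0) (0,0) (3,1) (2,2) (1,3) [ray(0,1) blocked at (4,3); ray(-1,1) blocked at (1,3)]
  BB@(4,3): attacks (3,4) (3,2) (2,1) (1,0)
Union (24 distinct): (0,0) (0,1) (0,2) (0,3) (0,4) (1,0) (1,1) (1,2) (1,3) (1,4) (2,0) (2,1) (2,2) (2,3) (2,4) (3,0) (3,1) (3,2) (3,4) (4,0) (4,1) (4,2) (4,3) (4,4)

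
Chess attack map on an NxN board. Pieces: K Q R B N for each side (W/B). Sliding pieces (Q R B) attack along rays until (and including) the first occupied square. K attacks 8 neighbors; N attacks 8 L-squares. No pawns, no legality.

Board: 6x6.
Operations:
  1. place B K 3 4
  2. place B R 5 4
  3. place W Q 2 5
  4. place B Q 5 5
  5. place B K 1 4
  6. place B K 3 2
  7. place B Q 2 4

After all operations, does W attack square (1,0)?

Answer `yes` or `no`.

Answer: no

Derivation:
Op 1: place BK@(3,4)
Op 2: place BR@(5,4)
Op 3: place WQ@(2,5)
Op 4: place BQ@(5,5)
Op 5: place BK@(1,4)
Op 6: place BK@(3,2)
Op 7: place BQ@(2,4)
Per-piece attacks for W:
  WQ@(2,5): attacks (2,4) (3,5) (4,5) (5,5) (1,5) (0,5) (3,4) (1,4) [ray(0,-1) blocked at (2,4); ray(1,0) blocked at (5,5); ray(1,-1) blocked at (3,4); ray(-1,-1) blocked at (1,4)]
W attacks (1,0): no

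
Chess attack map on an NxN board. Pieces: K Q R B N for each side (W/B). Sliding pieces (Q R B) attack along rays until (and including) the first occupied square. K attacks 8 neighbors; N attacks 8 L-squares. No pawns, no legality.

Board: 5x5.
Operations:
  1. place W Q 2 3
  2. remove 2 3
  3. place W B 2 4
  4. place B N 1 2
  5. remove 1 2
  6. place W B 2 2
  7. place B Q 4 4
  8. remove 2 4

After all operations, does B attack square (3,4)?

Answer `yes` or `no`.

Op 1: place WQ@(2,3)
Op 2: remove (2,3)
Op 3: place WB@(2,4)
Op 4: place BN@(1,2)
Op 5: remove (1,2)
Op 6: place WB@(2,2)
Op 7: place BQ@(4,4)
Op 8: remove (2,4)
Per-piece attacks for B:
  BQ@(4,4): attacks (4,3) (4,2) (4,1) (4,0) (3,4) (2,4) (1,4) (0,4) (3,3) (2,2) [ray(-1,-1) blocked at (2,2)]
B attacks (3,4): yes

Answer: yes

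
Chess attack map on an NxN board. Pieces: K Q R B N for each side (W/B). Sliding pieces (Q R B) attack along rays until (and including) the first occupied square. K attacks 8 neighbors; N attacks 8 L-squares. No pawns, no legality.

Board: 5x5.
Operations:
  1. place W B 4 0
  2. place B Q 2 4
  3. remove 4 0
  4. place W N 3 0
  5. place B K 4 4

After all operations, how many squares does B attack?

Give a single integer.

Answer: 13

Derivation:
Op 1: place WB@(4,0)
Op 2: place BQ@(2,4)
Op 3: remove (4,0)
Op 4: place WN@(3,0)
Op 5: place BK@(4,4)
Per-piece attacks for B:
  BQ@(2,4): attacks (2,3) (2,2) (2,1) (2,0) (3,4) (4,4) (1,4) (0,4) (3,3) (4,2) (1,3) (0,2) [ray(1,0) blocked at (4,4)]
  BK@(4,4): attacks (4,3) (3,4) (3,3)
Union (13 distinct): (0,2) (0,4) (1,3) (1,4) (2,0) (2,1) (2,2) (2,3) (3,3) (3,4) (4,2) (4,3) (4,4)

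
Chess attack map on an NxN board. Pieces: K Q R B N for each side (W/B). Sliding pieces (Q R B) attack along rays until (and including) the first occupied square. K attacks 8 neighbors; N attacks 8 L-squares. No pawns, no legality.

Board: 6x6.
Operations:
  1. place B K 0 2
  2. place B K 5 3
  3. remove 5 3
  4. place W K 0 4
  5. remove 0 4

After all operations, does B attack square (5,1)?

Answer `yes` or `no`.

Op 1: place BK@(0,2)
Op 2: place BK@(5,3)
Op 3: remove (5,3)
Op 4: place WK@(0,4)
Op 5: remove (0,4)
Per-piece attacks for B:
  BK@(0,2): attacks (0,3) (0,1) (1,2) (1,3) (1,1)
B attacks (5,1): no

Answer: no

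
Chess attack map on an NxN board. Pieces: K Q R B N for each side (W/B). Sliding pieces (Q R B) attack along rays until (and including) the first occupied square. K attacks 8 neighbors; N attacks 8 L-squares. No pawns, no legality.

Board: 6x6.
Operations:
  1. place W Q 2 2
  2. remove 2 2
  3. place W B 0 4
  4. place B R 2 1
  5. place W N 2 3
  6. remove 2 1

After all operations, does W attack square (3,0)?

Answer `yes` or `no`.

Op 1: place WQ@(2,2)
Op 2: remove (2,2)
Op 3: place WB@(0,4)
Op 4: place BR@(2,1)
Op 5: place WN@(2,3)
Op 6: remove (2,1)
Per-piece attacks for W:
  WB@(0,4): attacks (1,5) (1,3) (2,2) (3,1) (4,0)
  WN@(2,3): attacks (3,5) (4,4) (1,5) (0,4) (3,1) (4,2) (1,1) (0,2)
W attacks (3,0): no

Answer: no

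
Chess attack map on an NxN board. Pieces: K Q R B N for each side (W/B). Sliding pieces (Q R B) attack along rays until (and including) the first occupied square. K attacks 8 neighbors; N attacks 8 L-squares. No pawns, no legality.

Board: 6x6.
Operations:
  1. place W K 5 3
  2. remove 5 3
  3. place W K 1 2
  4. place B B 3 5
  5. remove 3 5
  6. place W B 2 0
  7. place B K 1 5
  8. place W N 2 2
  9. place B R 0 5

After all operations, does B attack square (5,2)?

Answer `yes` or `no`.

Op 1: place WK@(5,3)
Op 2: remove (5,3)
Op 3: place WK@(1,2)
Op 4: place BB@(3,5)
Op 5: remove (3,5)
Op 6: place WB@(2,0)
Op 7: place BK@(1,5)
Op 8: place WN@(2,2)
Op 9: place BR@(0,5)
Per-piece attacks for B:
  BR@(0,5): attacks (0,4) (0,3) (0,2) (0,1) (0,0) (1,5) [ray(1,0) blocked at (1,5)]
  BK@(1,5): attacks (1,4) (2,5) (0,5) (2,4) (0,4)
B attacks (5,2): no

Answer: no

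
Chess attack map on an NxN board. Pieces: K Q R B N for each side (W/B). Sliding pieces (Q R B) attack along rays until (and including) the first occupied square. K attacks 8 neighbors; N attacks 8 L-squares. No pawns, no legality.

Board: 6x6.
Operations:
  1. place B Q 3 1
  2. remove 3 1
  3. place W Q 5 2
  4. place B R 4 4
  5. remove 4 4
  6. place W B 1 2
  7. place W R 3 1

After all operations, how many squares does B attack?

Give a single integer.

Answer: 0

Derivation:
Op 1: place BQ@(3,1)
Op 2: remove (3,1)
Op 3: place WQ@(5,2)
Op 4: place BR@(4,4)
Op 5: remove (4,4)
Op 6: place WB@(1,2)
Op 7: place WR@(3,1)
Per-piece attacks for B:
Union (0 distinct): (none)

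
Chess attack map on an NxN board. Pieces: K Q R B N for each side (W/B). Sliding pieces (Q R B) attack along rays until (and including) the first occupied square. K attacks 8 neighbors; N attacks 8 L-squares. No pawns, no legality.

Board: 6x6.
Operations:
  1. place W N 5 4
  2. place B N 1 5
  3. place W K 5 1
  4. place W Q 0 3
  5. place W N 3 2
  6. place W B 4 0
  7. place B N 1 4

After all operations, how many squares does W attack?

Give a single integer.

Op 1: place WN@(5,4)
Op 2: place BN@(1,5)
Op 3: place WK@(5,1)
Op 4: place WQ@(0,3)
Op 5: place WN@(3,2)
Op 6: place WB@(4,0)
Op 7: place BN@(1,4)
Per-piece attacks for W:
  WQ@(0,3): attacks (0,4) (0,5) (0,2) (0,1) (0,0) (1,3) (2,3) (3,3) (4,3) (5,3) (1,4) (1,2) (2,1) (3,0) [ray(1,1) blocked at (1,4)]
  WN@(3,2): attacks (4,4) (5,3) (2,4) (1,3) (4,0) (5,1) (2,0) (1,1)
  WB@(4,0): attacks (5,1) (3,1) (2,2) (1,3) (0,4) [ray(1,1) blocked at (5,1)]
  WK@(5,1): attacks (5,2) (5,0) (4,1) (4,2) (4,0)
  WN@(5,4): attacks (3,5) (4,2) (3,3)
Union (27 distinct): (0,0) (0,1) (0,2) (0,4) (0,5) (1,1) (1,2) (1,3) (1,4) (2,0) (2,1) (2,2) (2,3) (2,4) (3,0) (3,1) (3,3) (3,5) (4,0) (4,1) (4,2) (4,3) (4,4) (5,0) (5,1) (5,2) (5,3)

Answer: 27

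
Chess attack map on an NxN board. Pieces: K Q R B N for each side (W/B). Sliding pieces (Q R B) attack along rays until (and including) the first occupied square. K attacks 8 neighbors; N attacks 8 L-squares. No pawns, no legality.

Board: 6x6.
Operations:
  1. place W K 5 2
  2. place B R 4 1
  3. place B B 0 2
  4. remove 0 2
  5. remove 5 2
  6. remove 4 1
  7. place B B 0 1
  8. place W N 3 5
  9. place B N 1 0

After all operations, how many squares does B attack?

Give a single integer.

Op 1: place WK@(5,2)
Op 2: place BR@(4,1)
Op 3: place BB@(0,2)
Op 4: remove (0,2)
Op 5: remove (5,2)
Op 6: remove (4,1)
Op 7: place BB@(0,1)
Op 8: place WN@(3,5)
Op 9: place BN@(1,0)
Per-piece attacks for B:
  BB@(0,1): attacks (1,2) (2,3) (3,4) (4,5) (1,0) [ray(1,-1) blocked at (1,0)]
  BN@(1,0): attacks (2,2) (3,1) (0,2)
Union (8 distinct): (0,2) (1,0) (1,2) (2,2) (2,3) (3,1) (3,4) (4,5)

Answer: 8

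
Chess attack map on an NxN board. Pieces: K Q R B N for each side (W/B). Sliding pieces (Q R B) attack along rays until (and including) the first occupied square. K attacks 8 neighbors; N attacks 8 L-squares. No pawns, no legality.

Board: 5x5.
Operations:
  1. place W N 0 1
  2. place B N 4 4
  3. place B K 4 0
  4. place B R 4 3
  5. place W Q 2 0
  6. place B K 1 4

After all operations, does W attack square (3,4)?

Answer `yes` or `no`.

Answer: no

Derivation:
Op 1: place WN@(0,1)
Op 2: place BN@(4,4)
Op 3: place BK@(4,0)
Op 4: place BR@(4,3)
Op 5: place WQ@(2,0)
Op 6: place BK@(1,4)
Per-piece attacks for W:
  WN@(0,1): attacks (1,3) (2,2) (2,0)
  WQ@(2,0): attacks (2,1) (2,2) (2,3) (2,4) (3,0) (4,0) (1,0) (0,0) (3,1) (4,2) (1,1) (0,2) [ray(1,0) blocked at (4,0)]
W attacks (3,4): no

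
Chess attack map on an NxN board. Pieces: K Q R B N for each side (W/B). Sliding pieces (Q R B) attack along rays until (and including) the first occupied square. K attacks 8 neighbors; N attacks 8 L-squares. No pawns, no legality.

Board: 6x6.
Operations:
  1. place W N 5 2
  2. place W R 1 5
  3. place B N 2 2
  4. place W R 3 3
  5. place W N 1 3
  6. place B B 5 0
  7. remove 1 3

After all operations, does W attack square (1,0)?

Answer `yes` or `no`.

Op 1: place WN@(5,2)
Op 2: place WR@(1,5)
Op 3: place BN@(2,2)
Op 4: place WR@(3,3)
Op 5: place WN@(1,3)
Op 6: place BB@(5,0)
Op 7: remove (1,3)
Per-piece attacks for W:
  WR@(1,5): attacks (1,4) (1,3) (1,2) (1,1) (1,0) (2,5) (3,5) (4,5) (5,5) (0,5)
  WR@(3,3): attacks (3,4) (3,5) (3,2) (3,1) (3,0) (4,3) (5,3) (2,3) (1,3) (0,3)
  WN@(5,2): attacks (4,4) (3,3) (4,0) (3,1)
W attacks (1,0): yes

Answer: yes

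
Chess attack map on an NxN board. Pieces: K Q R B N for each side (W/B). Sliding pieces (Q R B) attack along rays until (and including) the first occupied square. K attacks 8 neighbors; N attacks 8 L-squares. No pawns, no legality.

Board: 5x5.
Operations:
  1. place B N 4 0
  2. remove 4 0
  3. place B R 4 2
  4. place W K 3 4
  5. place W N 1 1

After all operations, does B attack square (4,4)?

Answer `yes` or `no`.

Answer: yes

Derivation:
Op 1: place BN@(4,0)
Op 2: remove (4,0)
Op 3: place BR@(4,2)
Op 4: place WK@(3,4)
Op 5: place WN@(1,1)
Per-piece attacks for B:
  BR@(4,2): attacks (4,3) (4,4) (4,1) (4,0) (3,2) (2,2) (1,2) (0,2)
B attacks (4,4): yes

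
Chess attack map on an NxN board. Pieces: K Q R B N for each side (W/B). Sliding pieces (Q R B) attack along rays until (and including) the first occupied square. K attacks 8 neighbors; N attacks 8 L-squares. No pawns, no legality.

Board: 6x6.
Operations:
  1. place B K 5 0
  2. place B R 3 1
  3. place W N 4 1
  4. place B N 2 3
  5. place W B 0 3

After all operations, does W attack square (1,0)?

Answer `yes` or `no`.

Op 1: place BK@(5,0)
Op 2: place BR@(3,1)
Op 3: place WN@(4,1)
Op 4: place BN@(2,3)
Op 5: place WB@(0,3)
Per-piece attacks for W:
  WB@(0,3): attacks (1,4) (2,5) (1,2) (2,1) (3,0)
  WN@(4,1): attacks (5,3) (3,3) (2,2) (2,0)
W attacks (1,0): no

Answer: no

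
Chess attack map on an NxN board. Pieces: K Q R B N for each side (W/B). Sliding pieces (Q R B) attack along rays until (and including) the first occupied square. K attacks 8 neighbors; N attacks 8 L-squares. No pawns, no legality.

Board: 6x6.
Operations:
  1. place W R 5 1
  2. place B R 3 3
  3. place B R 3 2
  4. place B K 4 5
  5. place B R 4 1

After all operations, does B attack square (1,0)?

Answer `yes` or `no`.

Answer: no

Derivation:
Op 1: place WR@(5,1)
Op 2: place BR@(3,3)
Op 3: place BR@(3,2)
Op 4: place BK@(4,5)
Op 5: place BR@(4,1)
Per-piece attacks for B:
  BR@(3,2): attacks (3,3) (3,1) (3,0) (4,2) (5,2) (2,2) (1,2) (0,2) [ray(0,1) blocked at (3,3)]
  BR@(3,3): attacks (3,4) (3,5) (3,2) (4,3) (5,3) (2,3) (1,3) (0,3) [ray(0,-1) blocked at (3,2)]
  BR@(4,1): attacks (4,2) (4,3) (4,4) (4,5) (4,0) (5,1) (3,1) (2,1) (1,1) (0,1) [ray(0,1) blocked at (4,5); ray(1,0) blocked at (5,1)]
  BK@(4,5): attacks (4,4) (5,5) (3,5) (5,4) (3,4)
B attacks (1,0): no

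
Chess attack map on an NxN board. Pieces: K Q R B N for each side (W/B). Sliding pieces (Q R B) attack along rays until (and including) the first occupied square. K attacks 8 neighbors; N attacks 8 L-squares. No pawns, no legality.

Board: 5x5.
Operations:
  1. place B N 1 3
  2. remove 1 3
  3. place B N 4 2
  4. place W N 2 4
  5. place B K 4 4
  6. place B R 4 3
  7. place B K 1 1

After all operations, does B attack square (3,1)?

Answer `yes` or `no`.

Answer: no

Derivation:
Op 1: place BN@(1,3)
Op 2: remove (1,3)
Op 3: place BN@(4,2)
Op 4: place WN@(2,4)
Op 5: place BK@(4,4)
Op 6: place BR@(4,3)
Op 7: place BK@(1,1)
Per-piece attacks for B:
  BK@(1,1): attacks (1,2) (1,0) (2,1) (0,1) (2,2) (2,0) (0,2) (0,0)
  BN@(4,2): attacks (3,4) (2,3) (3,0) (2,1)
  BR@(4,3): attacks (4,4) (4,2) (3,3) (2,3) (1,3) (0,3) [ray(0,1) blocked at (4,4); ray(0,-1) blocked at (4,2)]
  BK@(4,4): attacks (4,3) (3,4) (3,3)
B attacks (3,1): no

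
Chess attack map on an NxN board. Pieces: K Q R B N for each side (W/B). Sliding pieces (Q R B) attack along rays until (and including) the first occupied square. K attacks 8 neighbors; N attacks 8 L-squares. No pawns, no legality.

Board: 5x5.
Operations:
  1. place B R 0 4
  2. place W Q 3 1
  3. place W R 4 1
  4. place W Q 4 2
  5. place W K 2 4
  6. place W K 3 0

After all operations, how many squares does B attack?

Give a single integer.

Answer: 6

Derivation:
Op 1: place BR@(0,4)
Op 2: place WQ@(3,1)
Op 3: place WR@(4,1)
Op 4: place WQ@(4,2)
Op 5: place WK@(2,4)
Op 6: place WK@(3,0)
Per-piece attacks for B:
  BR@(0,4): attacks (0,3) (0,2) (0,1) (0,0) (1,4) (2,4) [ray(1,0) blocked at (2,4)]
Union (6 distinct): (0,0) (0,1) (0,2) (0,3) (1,4) (2,4)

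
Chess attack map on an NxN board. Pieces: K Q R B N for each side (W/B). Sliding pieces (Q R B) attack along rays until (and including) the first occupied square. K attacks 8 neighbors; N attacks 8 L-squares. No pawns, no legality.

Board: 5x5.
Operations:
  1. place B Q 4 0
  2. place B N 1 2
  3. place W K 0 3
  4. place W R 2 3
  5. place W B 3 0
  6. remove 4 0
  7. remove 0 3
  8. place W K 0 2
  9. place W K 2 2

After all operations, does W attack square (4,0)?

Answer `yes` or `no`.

Answer: no

Derivation:
Op 1: place BQ@(4,0)
Op 2: place BN@(1,2)
Op 3: place WK@(0,3)
Op 4: place WR@(2,3)
Op 5: place WB@(3,0)
Op 6: remove (4,0)
Op 7: remove (0,3)
Op 8: place WK@(0,2)
Op 9: place WK@(2,2)
Per-piece attacks for W:
  WK@(0,2): attacks (0,3) (0,1) (1,2) (1,3) (1,1)
  WK@(2,2): attacks (2,3) (2,1) (3,2) (1,2) (3,3) (3,1) (1,3) (1,1)
  WR@(2,3): attacks (2,4) (2,2) (3,3) (4,3) (1,3) (0,3) [ray(0,-1) blocked at (2,2)]
  WB@(3,0): attacks (4,1) (2,1) (1,2) [ray(-1,1) blocked at (1,2)]
W attacks (4,0): no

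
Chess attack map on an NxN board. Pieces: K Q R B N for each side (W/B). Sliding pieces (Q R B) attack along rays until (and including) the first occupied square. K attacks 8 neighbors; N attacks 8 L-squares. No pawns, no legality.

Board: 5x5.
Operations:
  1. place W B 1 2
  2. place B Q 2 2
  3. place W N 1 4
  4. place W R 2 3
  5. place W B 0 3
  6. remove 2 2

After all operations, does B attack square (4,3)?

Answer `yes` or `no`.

Answer: no

Derivation:
Op 1: place WB@(1,2)
Op 2: place BQ@(2,2)
Op 3: place WN@(1,4)
Op 4: place WR@(2,3)
Op 5: place WB@(0,3)
Op 6: remove (2,2)
Per-piece attacks for B:
B attacks (4,3): no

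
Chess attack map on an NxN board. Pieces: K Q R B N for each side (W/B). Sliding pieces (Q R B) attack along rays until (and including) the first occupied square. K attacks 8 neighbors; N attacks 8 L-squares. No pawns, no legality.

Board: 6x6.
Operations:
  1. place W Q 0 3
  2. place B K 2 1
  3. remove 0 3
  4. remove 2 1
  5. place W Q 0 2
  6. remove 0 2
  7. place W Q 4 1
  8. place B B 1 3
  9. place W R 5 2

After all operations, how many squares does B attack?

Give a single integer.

Answer: 7

Derivation:
Op 1: place WQ@(0,3)
Op 2: place BK@(2,1)
Op 3: remove (0,3)
Op 4: remove (2,1)
Op 5: place WQ@(0,2)
Op 6: remove (0,2)
Op 7: place WQ@(4,1)
Op 8: place BB@(1,3)
Op 9: place WR@(5,2)
Per-piece attacks for B:
  BB@(1,3): attacks (2,4) (3,5) (2,2) (3,1) (4,0) (0,4) (0,2)
Union (7 distinct): (0,2) (0,4) (2,2) (2,4) (3,1) (3,5) (4,0)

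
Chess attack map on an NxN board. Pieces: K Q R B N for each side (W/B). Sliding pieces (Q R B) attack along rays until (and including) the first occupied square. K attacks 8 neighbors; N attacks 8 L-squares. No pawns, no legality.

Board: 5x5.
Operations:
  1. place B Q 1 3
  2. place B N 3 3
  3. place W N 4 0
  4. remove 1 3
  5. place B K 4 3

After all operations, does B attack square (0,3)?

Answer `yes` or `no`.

Op 1: place BQ@(1,3)
Op 2: place BN@(3,3)
Op 3: place WN@(4,0)
Op 4: remove (1,3)
Op 5: place BK@(4,3)
Per-piece attacks for B:
  BN@(3,3): attacks (1,4) (4,1) (2,1) (1,2)
  BK@(4,3): attacks (4,4) (4,2) (3,3) (3,4) (3,2)
B attacks (0,3): no

Answer: no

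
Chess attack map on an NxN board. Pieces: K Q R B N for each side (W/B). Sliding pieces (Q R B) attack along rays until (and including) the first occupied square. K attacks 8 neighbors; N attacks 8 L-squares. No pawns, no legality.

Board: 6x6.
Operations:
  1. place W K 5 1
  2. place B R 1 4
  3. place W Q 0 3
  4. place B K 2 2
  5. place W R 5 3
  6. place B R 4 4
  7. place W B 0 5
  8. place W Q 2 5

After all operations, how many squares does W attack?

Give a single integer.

Op 1: place WK@(5,1)
Op 2: place BR@(1,4)
Op 3: place WQ@(0,3)
Op 4: place BK@(2,2)
Op 5: place WR@(5,3)
Op 6: place BR@(4,4)
Op 7: place WB@(0,5)
Op 8: place WQ@(2,5)
Per-piece attacks for W:
  WQ@(0,3): attacks (0,4) (0,5) (0,2) (0,1) (0,0) (1,3) (2,3) (3,3) (4,3) (5,3) (1,4) (1,2) (2,1) (3,0) [ray(0,1) blocked at (0,5); ray(1,0) blocked at (5,3); ray(1,1) blocked at (1,4)]
  WB@(0,5): attacks (1,4) [ray(1,-1) blocked at (1,4)]
  WQ@(2,5): attacks (2,4) (2,3) (2,2) (3,5) (4,5) (5,5) (1,5) (0,5) (3,4) (4,3) (5,2) (1,4) [ray(0,-1) blocked at (2,2); ray(-1,0) blocked at (0,5); ray(-1,-1) blocked at (1,4)]
  WK@(5,1): attacks (5,2) (5,0) (4,1) (4,2) (4,0)
  WR@(5,3): attacks (5,4) (5,5) (5,2) (5,1) (4,3) (3,3) (2,3) (1,3) (0,3) [ray(0,-1) blocked at (5,1); ray(-1,0) blocked at (0,3)]
Union (29 distinct): (0,0) (0,1) (0,2) (0,3) (0,4) (0,5) (1,2) (1,3) (1,4) (1,5) (2,1) (2,2) (2,3) (2,4) (3,0) (3,3) (3,4) (3,5) (4,0) (4,1) (4,2) (4,3) (4,5) (5,0) (5,1) (5,2) (5,3) (5,4) (5,5)

Answer: 29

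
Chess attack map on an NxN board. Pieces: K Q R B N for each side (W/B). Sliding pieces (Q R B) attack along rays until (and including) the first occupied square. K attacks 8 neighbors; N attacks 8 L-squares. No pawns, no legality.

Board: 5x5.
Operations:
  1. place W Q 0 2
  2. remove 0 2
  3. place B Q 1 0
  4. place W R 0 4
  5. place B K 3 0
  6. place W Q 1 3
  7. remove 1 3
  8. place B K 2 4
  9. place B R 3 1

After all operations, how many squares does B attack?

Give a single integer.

Answer: 17

Derivation:
Op 1: place WQ@(0,2)
Op 2: remove (0,2)
Op 3: place BQ@(1,0)
Op 4: place WR@(0,4)
Op 5: place BK@(3,0)
Op 6: place WQ@(1,3)
Op 7: remove (1,3)
Op 8: place BK@(2,4)
Op 9: place BR@(3,1)
Per-piece attacks for B:
  BQ@(1,0): attacks (1,1) (1,2) (1,3) (1,4) (2,0) (3,0) (0,0) (2,1) (3,2) (4,3) (0,1) [ray(1,0) blocked at (3,0)]
  BK@(2,4): attacks (2,3) (3,4) (1,4) (3,3) (1,3)
  BK@(3,0): attacks (3,1) (4,0) (2,0) (4,1) (2,1)
  BR@(3,1): attacks (3,2) (3,3) (3,4) (3,0) (4,1) (2,1) (1,1) (0,1) [ray(0,-1) blocked at (3,0)]
Union (17 distinct): (0,0) (0,1) (1,1) (1,2) (1,3) (1,4) (2,0) (2,1) (2,3) (3,0) (3,1) (3,2) (3,3) (3,4) (4,0) (4,1) (4,3)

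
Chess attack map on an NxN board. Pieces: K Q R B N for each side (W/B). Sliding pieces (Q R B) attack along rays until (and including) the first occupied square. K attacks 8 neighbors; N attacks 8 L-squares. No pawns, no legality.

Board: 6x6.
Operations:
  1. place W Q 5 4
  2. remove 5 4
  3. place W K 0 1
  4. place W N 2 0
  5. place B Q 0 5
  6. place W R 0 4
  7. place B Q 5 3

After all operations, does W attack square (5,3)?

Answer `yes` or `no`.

Answer: no

Derivation:
Op 1: place WQ@(5,4)
Op 2: remove (5,4)
Op 3: place WK@(0,1)
Op 4: place WN@(2,0)
Op 5: place BQ@(0,5)
Op 6: place WR@(0,4)
Op 7: place BQ@(5,3)
Per-piece attacks for W:
  WK@(0,1): attacks (0,2) (0,0) (1,1) (1,2) (1,0)
  WR@(0,4): attacks (0,5) (0,3) (0,2) (0,1) (1,4) (2,4) (3,4) (4,4) (5,4) [ray(0,1) blocked at (0,5); ray(0,-1) blocked at (0,1)]
  WN@(2,0): attacks (3,2) (4,1) (1,2) (0,1)
W attacks (5,3): no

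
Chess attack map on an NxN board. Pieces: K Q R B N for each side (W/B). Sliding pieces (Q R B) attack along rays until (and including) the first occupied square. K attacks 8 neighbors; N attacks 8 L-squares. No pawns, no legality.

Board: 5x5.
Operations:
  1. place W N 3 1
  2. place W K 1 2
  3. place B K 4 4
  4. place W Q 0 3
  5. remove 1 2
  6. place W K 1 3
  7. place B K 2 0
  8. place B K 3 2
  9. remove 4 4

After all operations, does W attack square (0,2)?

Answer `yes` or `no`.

Op 1: place WN@(3,1)
Op 2: place WK@(1,2)
Op 3: place BK@(4,4)
Op 4: place WQ@(0,3)
Op 5: remove (1,2)
Op 6: place WK@(1,3)
Op 7: place BK@(2,0)
Op 8: place BK@(3,2)
Op 9: remove (4,4)
Per-piece attacks for W:
  WQ@(0,3): attacks (0,4) (0,2) (0,1) (0,0) (1,3) (1,4) (1,2) (2,1) (3,0) [ray(1,0) blocked at (1,3)]
  WK@(1,3): attacks (1,4) (1,2) (2,3) (0,3) (2,4) (2,2) (0,4) (0,2)
  WN@(3,1): attacks (4,3) (2,3) (1,2) (1,0)
W attacks (0,2): yes

Answer: yes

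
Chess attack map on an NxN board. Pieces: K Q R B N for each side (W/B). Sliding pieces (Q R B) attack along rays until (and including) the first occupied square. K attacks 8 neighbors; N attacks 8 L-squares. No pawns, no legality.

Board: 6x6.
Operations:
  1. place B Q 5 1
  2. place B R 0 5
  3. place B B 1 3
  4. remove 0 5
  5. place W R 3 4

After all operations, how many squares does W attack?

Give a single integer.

Answer: 10

Derivation:
Op 1: place BQ@(5,1)
Op 2: place BR@(0,5)
Op 3: place BB@(1,3)
Op 4: remove (0,5)
Op 5: place WR@(3,4)
Per-piece attacks for W:
  WR@(3,4): attacks (3,5) (3,3) (3,2) (3,1) (3,0) (4,4) (5,4) (2,4) (1,4) (0,4)
Union (10 distinct): (0,4) (1,4) (2,4) (3,0) (3,1) (3,2) (3,3) (3,5) (4,4) (5,4)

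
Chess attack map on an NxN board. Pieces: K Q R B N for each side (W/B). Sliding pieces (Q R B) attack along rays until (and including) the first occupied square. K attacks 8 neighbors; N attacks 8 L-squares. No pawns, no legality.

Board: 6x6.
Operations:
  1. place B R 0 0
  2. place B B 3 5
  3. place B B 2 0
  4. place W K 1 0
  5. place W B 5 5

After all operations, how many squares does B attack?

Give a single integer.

Op 1: place BR@(0,0)
Op 2: place BB@(3,5)
Op 3: place BB@(2,0)
Op 4: place WK@(1,0)
Op 5: place WB@(5,5)
Per-piece attacks for B:
  BR@(0,0): attacks (0,1) (0,2) (0,3) (0,4) (0,5) (1,0) [ray(1,0) blocked at (1,0)]
  BB@(2,0): attacks (3,1) (4,2) (5,3) (1,1) (0,2)
  BB@(3,5): attacks (4,4) (5,3) (2,4) (1,3) (0,2)
Union (13 distinct): (0,1) (0,2) (0,3) (0,4) (0,5) (1,0) (1,1) (1,3) (2,4) (3,1) (4,2) (4,4) (5,3)

Answer: 13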